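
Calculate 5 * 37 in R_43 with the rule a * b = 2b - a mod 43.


5 * 37 = 2*37 - 5 mod 43
= 74 - 5 mod 43
= 69 mod 43 = 26

26


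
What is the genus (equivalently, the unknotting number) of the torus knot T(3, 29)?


For a torus knot T(p,q), both the unknotting number and genus equal (p-1)(q-1)/2.
= (3-1)(29-1)/2
= 2*28/2
= 56/2 = 28

28


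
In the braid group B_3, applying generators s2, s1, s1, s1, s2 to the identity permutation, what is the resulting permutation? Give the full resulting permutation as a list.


Starting with identity [1, 2, 3].
Apply generators in sequence:
  After s2: [1, 3, 2]
  After s1: [3, 1, 2]
  After s1: [1, 3, 2]
  After s1: [3, 1, 2]
  After s2: [3, 2, 1]
Final permutation: [3, 2, 1]

[3, 2, 1]


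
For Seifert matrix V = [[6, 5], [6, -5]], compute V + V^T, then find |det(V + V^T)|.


Step 1: Form V + V^T where V = [[6, 5], [6, -5]]
  V^T = [[6, 6], [5, -5]]
  V + V^T = [[12, 11], [11, -10]]
Step 2: det(V + V^T) = 12*(-10) - 11*11
  = -120 - 121 = -241
Step 3: Knot determinant = |det(V + V^T)| = |-241| = 241

241


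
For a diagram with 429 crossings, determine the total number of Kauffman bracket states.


Each crossing contributes 2 choices (A-smoothing or B-smoothing).
Total states = 2^429 = 1386334847060407429789207092071541851718218537687908287585239790307310653902812811519987203052069789048695605480701785914487078912

1386334847060407429789207092071541851718218537687908287585239790307310653902812811519987203052069789048695605480701785914487078912


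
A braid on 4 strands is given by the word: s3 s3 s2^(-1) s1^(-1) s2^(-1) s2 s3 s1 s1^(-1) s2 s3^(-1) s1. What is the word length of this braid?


The word length counts the number of generators (including inverses).
Listing each generator: s3, s3, s2^(-1), s1^(-1), s2^(-1), s2, s3, s1, s1^(-1), s2, s3^(-1), s1
There are 12 generators in this braid word.

12


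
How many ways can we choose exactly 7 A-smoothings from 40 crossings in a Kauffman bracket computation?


We choose which 7 of 40 crossings get A-smoothings.
C(40, 7) = 40! / (7! * 33!)
= 18643560

18643560


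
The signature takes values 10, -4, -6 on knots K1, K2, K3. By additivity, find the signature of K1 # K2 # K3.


The signature is additive under connected sum.
signature(K1 # K2 # K3) = (10) + (-4) + (-6)
= 0

0


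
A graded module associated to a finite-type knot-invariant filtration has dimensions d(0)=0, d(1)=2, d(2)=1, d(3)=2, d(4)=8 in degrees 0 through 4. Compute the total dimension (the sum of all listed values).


Total dimension = d(0) + d(1) + ... + d(4)
= 0 + 2 + 1 + 2 + 8
= 13

13


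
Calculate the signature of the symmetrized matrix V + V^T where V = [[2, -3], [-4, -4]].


Step 1: V + V^T = [[4, -7], [-7, -8]]
Step 2: trace = -4, det = -81
Step 3: Discriminant = (-4)^2 - 4*(-81) = 340
Step 4: Eigenvalues: 7.21954, -11.2195
Step 5: Signature = (# positive eigenvalues) - (# negative eigenvalues) = 0

0


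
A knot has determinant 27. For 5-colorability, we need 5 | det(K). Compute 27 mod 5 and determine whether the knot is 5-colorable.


Step 1: A knot is p-colorable if and only if p divides its determinant.
Step 2: Compute 27 mod 5.
27 = 5 * 5 + 2
Step 3: 27 mod 5 = 2
Step 4: The knot is 5-colorable: no

2


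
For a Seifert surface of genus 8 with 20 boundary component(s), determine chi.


chi = 2 - 2g - b
= 2 - 2*8 - 20
= 2 - 16 - 20 = -34

-34


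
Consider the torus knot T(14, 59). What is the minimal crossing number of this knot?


For a torus knot T(p, q) with gcd(p,q)=1,
the crossing number is min(p*(q-1), q*(p-1)).
p*(q-1) = 14*58 = 812
q*(p-1) = 59*13 = 767
min(812, 767) = 767

767


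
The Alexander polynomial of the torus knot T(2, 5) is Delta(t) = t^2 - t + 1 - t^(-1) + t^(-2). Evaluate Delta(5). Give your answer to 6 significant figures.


Substituting t = 5 into Delta(t) = t^2 - t + 1 - t^(-1) + t^(-2):
Term values: (25) + (-5) + (1) + (-0.2) + (0.04)
Sum = 20.84
Rounded to 6 significant figures: 20.84

20.84


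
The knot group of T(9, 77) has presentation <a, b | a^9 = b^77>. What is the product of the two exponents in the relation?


The relation is a^9 = b^77.
Product of exponents = 9 * 77
= 693

693


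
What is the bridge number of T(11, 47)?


The bridge number of T(p,q) is min(p,q).
min(11, 47) = 11

11


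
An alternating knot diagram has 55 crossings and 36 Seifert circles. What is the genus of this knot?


For alternating knots, g = (c - s + 1)/2.
= (55 - 36 + 1)/2
= 20/2 = 10

10


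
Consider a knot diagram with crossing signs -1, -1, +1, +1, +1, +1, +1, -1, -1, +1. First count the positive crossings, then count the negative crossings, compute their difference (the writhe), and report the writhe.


Step 1: Count positive crossings (+1).
Positive crossings: 6
Step 2: Count negative crossings (-1).
Negative crossings: 4
Step 3: Writhe = (positive) - (negative)
w = 6 - 4 = 2
Step 4: |w| = 2, and w is positive

2


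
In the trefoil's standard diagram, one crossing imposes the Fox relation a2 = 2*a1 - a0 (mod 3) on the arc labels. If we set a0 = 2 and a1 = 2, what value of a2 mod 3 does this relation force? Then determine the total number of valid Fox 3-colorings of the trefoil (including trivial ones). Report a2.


Step 1: Apply the given crossing relation 2*a1 - a0 - a2 = 0 (mod 3).
  a2 = 2*a1 - a0 mod 3
  a2 = 2*2 - 2 mod 3
  a2 = 4 - 2 mod 3
  a2 = 2 mod 3 = 2
Step 2: The trefoil has determinant 3.
  Number of Fox p-colorings (p prime) is p^2 if p = 3, else p.
  Since p = 3 divides det = 3, the trefoil is 3-colorable.
  (Indeed for p = 3 any choice of a0, a1 extends to a valid coloring; the trial (a0, a1, a2) = (2, 2, 2) satisfies all three crossing relations.)
  Total colorings = 3^2 = 9
Step 3: a2 = 2, total Fox 3-colorings = 9

2


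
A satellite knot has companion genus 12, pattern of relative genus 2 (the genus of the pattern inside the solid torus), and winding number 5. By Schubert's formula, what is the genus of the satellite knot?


Schubert: g(satellite) = g_rel(pattern) + |winding| * g(companion),
where g_rel(pattern) is the genus of the pattern relative to the solid torus.
= 2 + 5 * 12
= 2 + 60 = 62

62


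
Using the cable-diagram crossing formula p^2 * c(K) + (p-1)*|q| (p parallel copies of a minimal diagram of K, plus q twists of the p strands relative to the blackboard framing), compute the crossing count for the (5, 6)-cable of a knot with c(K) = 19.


Step 1: Each of the c(K) crossings of the companion diagram becomes p*p = p^2 crossings among the p parallel strands, and each of the |q| twists s_1 s_2 ... s_(p-1) adds (p-1) crossings.
  Crossings = p^2 * c(K) + (p-1)*|q|
Step 2: = 5^2 * 19 + (5-1)*6
Step 3: = 25*19 + 4*6
Step 4: = 475 + 24 = 499

499


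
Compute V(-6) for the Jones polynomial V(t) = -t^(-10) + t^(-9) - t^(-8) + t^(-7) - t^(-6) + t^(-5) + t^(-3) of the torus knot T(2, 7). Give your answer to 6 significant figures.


Substituting t = -6 into V(t) = -t^(-10) + t^(-9) - t^(-8) + t^(-7) - t^(-6) + t^(-5) + t^(-3):
  (-)t^(-10) = -1.65382e-08
  (+)t^(-9) = -9.9229e-08
  (-)t^(-8) = -5.95374e-07
  (+)t^(-7) = -3.57225e-06
  (-)t^(-6) = -2.14335e-05
  (+)t^(-5) = -0.000128601
  (+)t^(-3) = -0.00462963
Sum = (-1.65382e-08) + (-9.9229e-08) + (-5.95374e-07) + (-3.57225e-06) + (-2.14335e-05) + (-0.000128601) + (-0.00462963)
= -0.00478394731
Rounded to 6 significant figures: -0.00478395

-0.00478395


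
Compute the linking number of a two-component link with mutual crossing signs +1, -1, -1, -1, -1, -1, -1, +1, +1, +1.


Step 1: Count positive crossings: 4
Step 2: Count negative crossings: 6
Step 3: Sum of signs = 4 - 6 = -2
Step 4: Linking number = sum/2 = -2/2 = -1

-1


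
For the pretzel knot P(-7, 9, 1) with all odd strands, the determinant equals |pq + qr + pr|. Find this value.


Step 1: Compute pq + qr + pr.
pq = (-7)*9 = -63
qr = 9*1 = 9
pr = (-7)*1 = -7
pq + qr + pr = -63 + 9 + (-7) = -61
Step 2: Take absolute value.
det(P(-7,9,1)) = |-61| = 61

61


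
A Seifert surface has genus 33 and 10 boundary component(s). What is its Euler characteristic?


chi = 2 - 2g - b
= 2 - 2*33 - 10
= 2 - 66 - 10 = -74

-74


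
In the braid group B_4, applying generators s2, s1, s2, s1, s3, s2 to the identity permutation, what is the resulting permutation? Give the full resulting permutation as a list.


Starting with identity [1, 2, 3, 4].
Apply generators in sequence:
  After s2: [1, 3, 2, 4]
  After s1: [3, 1, 2, 4]
  After s2: [3, 2, 1, 4]
  After s1: [2, 3, 1, 4]
  After s3: [2, 3, 4, 1]
  After s2: [2, 4, 3, 1]
Final permutation: [2, 4, 3, 1]

[2, 4, 3, 1]


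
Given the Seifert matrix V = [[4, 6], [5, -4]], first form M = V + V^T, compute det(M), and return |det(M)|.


Step 1: Form V + V^T where V = [[4, 6], [5, -4]]
  V^T = [[4, 5], [6, -4]]
  V + V^T = [[8, 11], [11, -8]]
Step 2: det(V + V^T) = 8*(-8) - 11*11
  = -64 - 121 = -185
Step 3: Knot determinant = |det(V + V^T)| = |-185| = 185

185


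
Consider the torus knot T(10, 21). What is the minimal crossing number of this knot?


For a torus knot T(p, q) with gcd(p,q)=1,
the crossing number is min(p*(q-1), q*(p-1)).
p*(q-1) = 10*20 = 200
q*(p-1) = 21*9 = 189
min(200, 189) = 189

189


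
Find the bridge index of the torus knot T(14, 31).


The bridge number of T(p,q) is min(p,q).
min(14, 31) = 14

14


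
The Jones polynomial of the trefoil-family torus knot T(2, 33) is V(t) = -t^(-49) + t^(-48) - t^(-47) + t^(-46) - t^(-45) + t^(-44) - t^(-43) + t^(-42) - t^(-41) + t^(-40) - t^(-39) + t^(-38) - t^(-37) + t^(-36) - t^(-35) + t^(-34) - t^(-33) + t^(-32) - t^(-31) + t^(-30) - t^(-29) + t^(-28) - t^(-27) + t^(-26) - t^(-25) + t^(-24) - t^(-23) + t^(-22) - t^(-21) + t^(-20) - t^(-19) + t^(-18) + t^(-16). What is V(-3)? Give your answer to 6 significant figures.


Substituting t = -3 into V(t) = -t^(-49) + t^(-48) - t^(-47) + t^(-46) - t^(-45) + t^(-44) - t^(-43) + t^(-42) - t^(-41) + t^(-40) - t^(-39) + t^(-38) - t^(-37) + t^(-36) - t^(-35) + t^(-34) - t^(-33) + t^(-32) - t^(-31) + t^(-30) - t^(-29) + t^(-28) - t^(-27) + t^(-26) - t^(-25) + t^(-24) - t^(-23) + t^(-22) - t^(-21) + t^(-20) - t^(-19) + t^(-18) + t^(-16):
  (-)t^(-49) = 4.17887e-24
  (+)t^(-48) = 1.25366e-23
  (-)t^(-47) = 3.76098e-23
  (+)t^(-46) = 1.12829e-22
  (-)t^(-45) = 3.38488e-22
  (+)t^(-44) = 1.01546e-21
  (-)t^(-43) = 3.04639e-21
  (+)t^(-42) = 9.13918e-21
  (-)t^(-41) = 2.74175e-20
  (+)t^(-40) = 8.22526e-20
  (-)t^(-39) = 2.46758e-19
  (+)t^(-38) = 7.40274e-19
  (-)t^(-37) = 2.22082e-18
  (+)t^(-36) = 6.66246e-18
  (-)t^(-35) = 1.99874e-17
  (+)t^(-34) = 5.99622e-17
  (-)t^(-33) = 1.79887e-16
  (+)t^(-32) = 5.3966e-16
  (-)t^(-31) = 1.61898e-15
  (+)t^(-30) = 4.85694e-15
  (-)t^(-29) = 1.45708e-14
  (+)t^(-28) = 4.37124e-14
  (-)t^(-27) = 1.31137e-13
  (+)t^(-26) = 3.93412e-13
  (-)t^(-25) = 1.18024e-12
  (+)t^(-24) = 3.54071e-12
  (-)t^(-23) = 1.06221e-11
  (+)t^(-22) = 3.18664e-11
  (-)t^(-21) = 9.55991e-11
  (+)t^(-20) = 2.86797e-10
  (-)t^(-19) = 8.60392e-10
  (+)t^(-18) = 2.58117e-09
  (+)t^(-16) = 2.32306e-08
Sum = (4.17887e-24) + (1.25366e-23) + (3.76098e-23) + (1.12829e-22) + (3.38488e-22) + (1.01546e-21) + (3.04639e-21) + (9.13918e-21) + (2.74175e-20) + (8.22526e-20) + (2.46758e-19) + (7.40274e-19) + (2.22082e-18) + (6.66246e-18) + (1.99874e-17) + (5.99622e-17) + (1.79887e-16) + (5.3966e-16) + (1.61898e-15) + (4.85694e-15) + (1.45708e-14) + (4.37124e-14) + (1.31137e-13) + (3.93412e-13) + (1.18024e-12) + (3.54071e-12) + (1.06221e-11) + (3.18664e-11) + (9.55991e-11) + (2.86797e-10) + (8.60392e-10) + (2.58117e-09) + (2.32306e-08)
= 2.710233531e-08
Rounded to 6 significant figures: 2.71023e-08

2.71023e-08


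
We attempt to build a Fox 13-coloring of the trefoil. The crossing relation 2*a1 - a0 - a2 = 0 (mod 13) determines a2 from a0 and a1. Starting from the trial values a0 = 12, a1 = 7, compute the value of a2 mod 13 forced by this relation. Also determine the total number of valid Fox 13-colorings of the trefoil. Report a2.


Step 1: Apply the given crossing relation 2*a1 - a0 - a2 = 0 (mod 13).
  a2 = 2*a1 - a0 mod 13
  a2 = 2*7 - 12 mod 13
  a2 = 14 - 12 mod 13
  a2 = 2 mod 13 = 2
Step 2: The trefoil has determinant 3.
  Number of Fox p-colorings (p prime) is p^2 if p = 3, else p.
  Since 13 does not divide 3, only trivial (constant) colorings exist.
  (So the trial a0 = 12, a1 = 7 with a0 != a1 does NOT extend to a valid coloring of the whole trefoil: the other two crossing relations require 3*(a1 - a0) = 0 (mod 13), which fails.)
  Total colorings = 13
Step 3: a2 = 2, total Fox 13-colorings = 13

2


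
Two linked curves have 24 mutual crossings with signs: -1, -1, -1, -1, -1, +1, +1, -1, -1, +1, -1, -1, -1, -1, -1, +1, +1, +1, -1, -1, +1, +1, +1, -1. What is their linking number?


Step 1: Count positive crossings: 9
Step 2: Count negative crossings: 15
Step 3: Sum of signs = 9 - 15 = -6
Step 4: Linking number = sum/2 = -6/2 = -3

-3


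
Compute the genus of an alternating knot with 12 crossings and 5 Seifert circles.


For alternating knots, g = (c - s + 1)/2.
= (12 - 5 + 1)/2
= 8/2 = 4

4


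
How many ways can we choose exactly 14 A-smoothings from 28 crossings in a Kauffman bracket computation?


We choose which 14 of 28 crossings get A-smoothings.
C(28, 14) = 28! / (14! * 14!)
= 40116600

40116600


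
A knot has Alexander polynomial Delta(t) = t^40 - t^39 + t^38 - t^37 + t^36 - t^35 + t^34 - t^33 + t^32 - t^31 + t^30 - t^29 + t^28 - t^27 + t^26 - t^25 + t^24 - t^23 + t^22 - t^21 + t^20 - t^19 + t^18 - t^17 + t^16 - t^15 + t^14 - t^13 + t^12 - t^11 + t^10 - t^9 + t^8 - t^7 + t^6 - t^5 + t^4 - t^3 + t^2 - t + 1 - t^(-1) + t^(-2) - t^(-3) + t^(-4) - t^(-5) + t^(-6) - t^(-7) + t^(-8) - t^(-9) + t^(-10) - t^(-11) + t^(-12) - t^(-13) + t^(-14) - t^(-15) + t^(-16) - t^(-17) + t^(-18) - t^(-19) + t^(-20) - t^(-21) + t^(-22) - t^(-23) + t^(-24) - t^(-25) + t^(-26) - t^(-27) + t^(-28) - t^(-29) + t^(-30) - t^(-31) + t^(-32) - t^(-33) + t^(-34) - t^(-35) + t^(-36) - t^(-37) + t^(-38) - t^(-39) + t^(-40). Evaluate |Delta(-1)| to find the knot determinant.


Step 1: The polynomial has 81 terms with alternating signs, exponents from 40 down to -40.
Step 2: Substitute t = -1. The i-th term has coefficient (-1)^i and exponent (m-i),
  so its value is (-1)^i * (-1)^(m-i) = (-1)^m = 1 for every i.
Step 3: All 81 terms equal 1, so Delta(-1) = 81 * (1) = 81
Step 4: |Delta(-1)| = 81

81


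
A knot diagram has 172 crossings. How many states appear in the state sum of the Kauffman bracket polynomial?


Each crossing contributes 2 choices (A-smoothing or B-smoothing).
Total states = 2^172 = 5986310706507378352962293074805895248510699696029696

5986310706507378352962293074805895248510699696029696


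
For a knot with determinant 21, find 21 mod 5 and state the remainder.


Step 1: A knot is p-colorable if and only if p divides its determinant.
Step 2: Compute 21 mod 5.
21 = 4 * 5 + 1
Step 3: 21 mod 5 = 1
Step 4: The knot is 5-colorable: no

1


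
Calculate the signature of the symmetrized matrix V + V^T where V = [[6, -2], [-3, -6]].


Step 1: V + V^T = [[12, -5], [-5, -12]]
Step 2: trace = 0, det = -169
Step 3: Discriminant = 0^2 - 4*(-169) = 676
Step 4: Eigenvalues: 13, -13
Step 5: Signature = (# positive eigenvalues) - (# negative eigenvalues) = 0

0


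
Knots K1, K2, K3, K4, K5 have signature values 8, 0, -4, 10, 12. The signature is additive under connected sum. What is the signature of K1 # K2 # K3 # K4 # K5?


The signature is additive under connected sum.
signature(K1 # K2 # K3 # K4 # K5) = (8) + (0) + (-4) + (10) + (12)
= 26

26


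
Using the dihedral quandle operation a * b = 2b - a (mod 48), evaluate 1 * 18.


1 * 18 = 2*18 - 1 mod 48
= 36 - 1 mod 48
= 35 mod 48 = 35

35


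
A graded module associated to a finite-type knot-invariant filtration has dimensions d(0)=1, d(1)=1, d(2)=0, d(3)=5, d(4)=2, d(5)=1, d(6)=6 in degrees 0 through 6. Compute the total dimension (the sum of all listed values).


Total dimension = d(0) + d(1) + ... + d(6)
= 1 + 1 + 0 + 5 + 2 + 1 + 6
= 16

16


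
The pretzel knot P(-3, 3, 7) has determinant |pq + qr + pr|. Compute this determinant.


Step 1: Compute pq + qr + pr.
pq = (-3)*3 = -9
qr = 3*7 = 21
pr = (-3)*7 = -21
pq + qr + pr = -9 + 21 + (-21) = -9
Step 2: Take absolute value.
det(P(-3,3,7)) = |-9| = 9

9


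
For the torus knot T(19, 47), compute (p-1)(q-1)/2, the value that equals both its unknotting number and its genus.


For a torus knot T(p,q), both the unknotting number and genus equal (p-1)(q-1)/2.
= (19-1)(47-1)/2
= 18*46/2
= 828/2 = 414

414


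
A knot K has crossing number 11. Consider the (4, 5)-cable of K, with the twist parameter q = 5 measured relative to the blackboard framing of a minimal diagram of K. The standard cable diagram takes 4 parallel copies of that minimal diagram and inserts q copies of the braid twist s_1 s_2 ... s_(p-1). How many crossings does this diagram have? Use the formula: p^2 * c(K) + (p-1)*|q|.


Step 1: Each of the c(K) crossings of the companion diagram becomes p*p = p^2 crossings among the p parallel strands, and each of the |q| twists s_1 s_2 ... s_(p-1) adds (p-1) crossings.
  Crossings = p^2 * c(K) + (p-1)*|q|
Step 2: = 4^2 * 11 + (4-1)*5
Step 3: = 16*11 + 3*5
Step 4: = 176 + 15 = 191

191


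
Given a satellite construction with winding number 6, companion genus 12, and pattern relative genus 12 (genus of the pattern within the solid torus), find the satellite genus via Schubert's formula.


Schubert: g(satellite) = g_rel(pattern) + |winding| * g(companion),
where g_rel(pattern) is the genus of the pattern relative to the solid torus.
= 12 + 6 * 12
= 12 + 72 = 84

84


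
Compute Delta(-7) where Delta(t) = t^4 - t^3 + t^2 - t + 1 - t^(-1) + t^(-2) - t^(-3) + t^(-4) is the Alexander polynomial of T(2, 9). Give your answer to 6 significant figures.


Substituting t = -7 into Delta(t) = t^4 - t^3 + t^2 - t + 1 - t^(-1) + t^(-2) - t^(-3) + t^(-4):
Term values: (2401) + (343) + (49) + (7) + (1) + (0.142857) + (0.0204082) + (0.00291545) + (0.000416493)
Sum = 2801.166597
Rounded to 6 significant figures: 2801.17

2801.17


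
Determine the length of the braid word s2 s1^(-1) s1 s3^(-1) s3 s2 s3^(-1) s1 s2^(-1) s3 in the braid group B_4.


The word length counts the number of generators (including inverses).
Listing each generator: s2, s1^(-1), s1, s3^(-1), s3, s2, s3^(-1), s1, s2^(-1), s3
There are 10 generators in this braid word.

10


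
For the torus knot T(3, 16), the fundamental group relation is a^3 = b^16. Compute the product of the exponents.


The relation is a^3 = b^16.
Product of exponents = 3 * 16
= 48

48


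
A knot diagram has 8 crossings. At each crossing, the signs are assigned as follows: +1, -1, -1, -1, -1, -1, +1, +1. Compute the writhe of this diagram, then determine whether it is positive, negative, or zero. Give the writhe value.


Step 1: Count positive crossings (+1).
Positive crossings: 3
Step 2: Count negative crossings (-1).
Negative crossings: 5
Step 3: Writhe = (positive) - (negative)
w = 3 - 5 = -2
Step 4: |w| = 2, and w is negative

-2


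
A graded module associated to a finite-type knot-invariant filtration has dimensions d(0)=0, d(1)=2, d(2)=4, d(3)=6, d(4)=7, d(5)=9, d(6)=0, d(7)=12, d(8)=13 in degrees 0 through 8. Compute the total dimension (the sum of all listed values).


Total dimension = d(0) + d(1) + ... + d(8)
= 0 + 2 + 4 + 6 + 7 + 9 + 0 + 12 + 13
= 53

53


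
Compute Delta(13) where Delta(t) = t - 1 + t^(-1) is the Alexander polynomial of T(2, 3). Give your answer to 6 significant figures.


Substituting t = 13 into Delta(t) = t - 1 + t^(-1):
Term values: (13) + (-1) + (0.0769231)
Sum = 12.07692308
Rounded to 6 significant figures: 12.0769

12.0769


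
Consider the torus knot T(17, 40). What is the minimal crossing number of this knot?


For a torus knot T(p, q) with gcd(p,q)=1,
the crossing number is min(p*(q-1), q*(p-1)).
p*(q-1) = 17*39 = 663
q*(p-1) = 40*16 = 640
min(663, 640) = 640

640


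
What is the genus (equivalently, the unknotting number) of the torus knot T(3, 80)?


For a torus knot T(p,q), both the unknotting number and genus equal (p-1)(q-1)/2.
= (3-1)(80-1)/2
= 2*79/2
= 158/2 = 79

79


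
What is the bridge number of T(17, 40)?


The bridge number of T(p,q) is min(p,q).
min(17, 40) = 17

17


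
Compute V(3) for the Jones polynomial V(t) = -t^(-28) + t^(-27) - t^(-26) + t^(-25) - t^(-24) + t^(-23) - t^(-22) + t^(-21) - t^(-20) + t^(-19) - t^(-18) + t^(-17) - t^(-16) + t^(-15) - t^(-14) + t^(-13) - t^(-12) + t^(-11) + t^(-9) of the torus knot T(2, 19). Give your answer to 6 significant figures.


Substituting t = 3 into V(t) = -t^(-28) + t^(-27) - t^(-26) + t^(-25) - t^(-24) + t^(-23) - t^(-22) + t^(-21) - t^(-20) + t^(-19) - t^(-18) + t^(-17) - t^(-16) + t^(-15) - t^(-14) + t^(-13) - t^(-12) + t^(-11) + t^(-9):
  (-)t^(-28) = -4.37124e-14
  (+)t^(-27) = 1.31137e-13
  (-)t^(-26) = -3.93412e-13
  (+)t^(-25) = 1.18024e-12
  (-)t^(-24) = -3.54071e-12
  (+)t^(-23) = 1.06221e-11
  (-)t^(-22) = -3.18664e-11
  (+)t^(-21) = 9.55991e-11
  (-)t^(-20) = -2.86797e-10
  (+)t^(-19) = 8.60392e-10
  (-)t^(-18) = -2.58117e-09
  (+)t^(-17) = 7.74352e-09
  (-)t^(-16) = -2.32306e-08
  (+)t^(-15) = 6.96917e-08
  (-)t^(-14) = -2.09075e-07
  (+)t^(-13) = 6.27225e-07
  (-)t^(-12) = -1.88168e-06
  (+)t^(-11) = 5.64503e-06
  (+)t^(-9) = 5.08053e-05
Sum = (-4.37124e-14) + (1.31137e-13) + (-3.93412e-13) + (1.18024e-12) + (-3.54071e-12) + (1.06221e-11) + (-3.18664e-11) + (9.55991e-11) + (-2.86797e-10) + (8.60392e-10) + (-2.58117e-09) + (7.74352e-09) + (-2.32306e-08) + (6.96917e-08) + (-2.09075e-07) + (6.27225e-07) + (-1.88168e-06) + (5.64503e-06) + (5.08053e-05)
= 5.503903537e-05
Rounded to 6 significant figures: 5.5039e-05

5.5039e-05


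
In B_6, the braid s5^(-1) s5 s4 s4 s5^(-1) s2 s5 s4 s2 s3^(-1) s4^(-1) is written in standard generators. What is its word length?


The word length counts the number of generators (including inverses).
Listing each generator: s5^(-1), s5, s4, s4, s5^(-1), s2, s5, s4, s2, s3^(-1), s4^(-1)
There are 11 generators in this braid word.

11


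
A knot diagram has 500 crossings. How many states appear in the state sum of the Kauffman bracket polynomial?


Each crossing contributes 2 choices (A-smoothing or B-smoothing).
Total states = 2^500 = 3273390607896141870013189696827599152216642046043064789483291368096133796404674554883270092325904157150886684127560071009217256545885393053328527589376

3273390607896141870013189696827599152216642046043064789483291368096133796404674554883270092325904157150886684127560071009217256545885393053328527589376


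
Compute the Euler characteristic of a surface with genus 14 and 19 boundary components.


chi = 2 - 2g - b
= 2 - 2*14 - 19
= 2 - 28 - 19 = -45

-45


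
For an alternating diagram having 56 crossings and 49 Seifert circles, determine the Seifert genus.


For alternating knots, g = (c - s + 1)/2.
= (56 - 49 + 1)/2
= 8/2 = 4

4


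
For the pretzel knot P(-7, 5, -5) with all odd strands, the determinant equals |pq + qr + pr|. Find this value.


Step 1: Compute pq + qr + pr.
pq = (-7)*5 = -35
qr = 5*(-5) = -25
pr = (-7)*(-5) = 35
pq + qr + pr = -35 + (-25) + 35 = -25
Step 2: Take absolute value.
det(P(-7,5,-5)) = |-25| = 25

25


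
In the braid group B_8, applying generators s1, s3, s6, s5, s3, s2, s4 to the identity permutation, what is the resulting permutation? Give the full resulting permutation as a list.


Starting with identity [1, 2, 3, 4, 5, 6, 7, 8].
Apply generators in sequence:
  After s1: [2, 1, 3, 4, 5, 6, 7, 8]
  After s3: [2, 1, 4, 3, 5, 6, 7, 8]
  After s6: [2, 1, 4, 3, 5, 7, 6, 8]
  After s5: [2, 1, 4, 3, 7, 5, 6, 8]
  After s3: [2, 1, 3, 4, 7, 5, 6, 8]
  After s2: [2, 3, 1, 4, 7, 5, 6, 8]
  After s4: [2, 3, 1, 7, 4, 5, 6, 8]
Final permutation: [2, 3, 1, 7, 4, 5, 6, 8]

[2, 3, 1, 7, 4, 5, 6, 8]


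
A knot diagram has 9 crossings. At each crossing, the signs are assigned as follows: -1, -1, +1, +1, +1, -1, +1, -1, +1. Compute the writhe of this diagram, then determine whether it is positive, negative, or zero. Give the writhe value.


Step 1: Count positive crossings (+1).
Positive crossings: 5
Step 2: Count negative crossings (-1).
Negative crossings: 4
Step 3: Writhe = (positive) - (negative)
w = 5 - 4 = 1
Step 4: |w| = 1, and w is positive

1


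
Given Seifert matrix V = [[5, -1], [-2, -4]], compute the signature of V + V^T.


Step 1: V + V^T = [[10, -3], [-3, -8]]
Step 2: trace = 2, det = -89
Step 3: Discriminant = 2^2 - 4*(-89) = 360
Step 4: Eigenvalues: 10.4868, -8.48683
Step 5: Signature = (# positive eigenvalues) - (# negative eigenvalues) = 0

0


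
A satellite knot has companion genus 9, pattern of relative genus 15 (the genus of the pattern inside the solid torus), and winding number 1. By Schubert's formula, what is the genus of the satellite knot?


Schubert: g(satellite) = g_rel(pattern) + |winding| * g(companion),
where g_rel(pattern) is the genus of the pattern relative to the solid torus.
= 15 + 1 * 9
= 15 + 9 = 24

24


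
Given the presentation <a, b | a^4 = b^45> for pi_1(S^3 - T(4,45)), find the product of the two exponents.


The relation is a^4 = b^45.
Product of exponents = 4 * 45
= 180

180


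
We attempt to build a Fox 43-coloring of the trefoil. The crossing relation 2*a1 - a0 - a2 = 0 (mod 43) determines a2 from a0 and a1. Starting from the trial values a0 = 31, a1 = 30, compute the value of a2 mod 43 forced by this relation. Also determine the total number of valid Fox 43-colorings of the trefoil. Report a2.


Step 1: Apply the given crossing relation 2*a1 - a0 - a2 = 0 (mod 43).
  a2 = 2*a1 - a0 mod 43
  a2 = 2*30 - 31 mod 43
  a2 = 60 - 31 mod 43
  a2 = 29 mod 43 = 29
Step 2: The trefoil has determinant 3.
  Number of Fox p-colorings (p prime) is p^2 if p = 3, else p.
  Since 43 does not divide 3, only trivial (constant) colorings exist.
  (So the trial a0 = 31, a1 = 30 with a0 != a1 does NOT extend to a valid coloring of the whole trefoil: the other two crossing relations require 3*(a1 - a0) = 0 (mod 43), which fails.)
  Total colorings = 43
Step 3: a2 = 29, total Fox 43-colorings = 43

29


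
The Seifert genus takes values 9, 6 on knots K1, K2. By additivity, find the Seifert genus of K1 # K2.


The Seifert genus is additive under connected sum.
Seifert genus(K1 # K2) = (9) + (6)
= 15

15


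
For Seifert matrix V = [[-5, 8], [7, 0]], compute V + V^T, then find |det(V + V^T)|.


Step 1: Form V + V^T where V = [[-5, 8], [7, 0]]
  V^T = [[-5, 7], [8, 0]]
  V + V^T = [[-10, 15], [15, 0]]
Step 2: det(V + V^T) = (-10)*0 - 15*15
  = 0 - 225 = -225
Step 3: Knot determinant = |det(V + V^T)| = |-225| = 225

225


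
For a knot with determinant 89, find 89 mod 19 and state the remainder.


Step 1: A knot is p-colorable if and only if p divides its determinant.
Step 2: Compute 89 mod 19.
89 = 4 * 19 + 13
Step 3: 89 mod 19 = 13
Step 4: The knot is 19-colorable: no

13


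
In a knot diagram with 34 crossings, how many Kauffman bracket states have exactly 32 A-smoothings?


We choose which 32 of 34 crossings get A-smoothings.
C(34, 32) = 34! / (32! * 2!)
= 561

561


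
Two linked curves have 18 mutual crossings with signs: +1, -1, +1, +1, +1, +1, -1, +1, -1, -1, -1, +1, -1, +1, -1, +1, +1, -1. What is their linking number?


Step 1: Count positive crossings: 10
Step 2: Count negative crossings: 8
Step 3: Sum of signs = 10 - 8 = 2
Step 4: Linking number = sum/2 = 2/2 = 1

1


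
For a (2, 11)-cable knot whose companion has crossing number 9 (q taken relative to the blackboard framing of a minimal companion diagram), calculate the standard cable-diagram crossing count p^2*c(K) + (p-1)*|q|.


Step 1: Each of the c(K) crossings of the companion diagram becomes p*p = p^2 crossings among the p parallel strands, and each of the |q| twists s_1 s_2 ... s_(p-1) adds (p-1) crossings.
  Crossings = p^2 * c(K) + (p-1)*|q|
Step 2: = 2^2 * 9 + (2-1)*11
Step 3: = 4*9 + 1*11
Step 4: = 36 + 11 = 47

47


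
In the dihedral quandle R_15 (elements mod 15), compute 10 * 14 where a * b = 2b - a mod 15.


10 * 14 = 2*14 - 10 mod 15
= 28 - 10 mod 15
= 18 mod 15 = 3

3


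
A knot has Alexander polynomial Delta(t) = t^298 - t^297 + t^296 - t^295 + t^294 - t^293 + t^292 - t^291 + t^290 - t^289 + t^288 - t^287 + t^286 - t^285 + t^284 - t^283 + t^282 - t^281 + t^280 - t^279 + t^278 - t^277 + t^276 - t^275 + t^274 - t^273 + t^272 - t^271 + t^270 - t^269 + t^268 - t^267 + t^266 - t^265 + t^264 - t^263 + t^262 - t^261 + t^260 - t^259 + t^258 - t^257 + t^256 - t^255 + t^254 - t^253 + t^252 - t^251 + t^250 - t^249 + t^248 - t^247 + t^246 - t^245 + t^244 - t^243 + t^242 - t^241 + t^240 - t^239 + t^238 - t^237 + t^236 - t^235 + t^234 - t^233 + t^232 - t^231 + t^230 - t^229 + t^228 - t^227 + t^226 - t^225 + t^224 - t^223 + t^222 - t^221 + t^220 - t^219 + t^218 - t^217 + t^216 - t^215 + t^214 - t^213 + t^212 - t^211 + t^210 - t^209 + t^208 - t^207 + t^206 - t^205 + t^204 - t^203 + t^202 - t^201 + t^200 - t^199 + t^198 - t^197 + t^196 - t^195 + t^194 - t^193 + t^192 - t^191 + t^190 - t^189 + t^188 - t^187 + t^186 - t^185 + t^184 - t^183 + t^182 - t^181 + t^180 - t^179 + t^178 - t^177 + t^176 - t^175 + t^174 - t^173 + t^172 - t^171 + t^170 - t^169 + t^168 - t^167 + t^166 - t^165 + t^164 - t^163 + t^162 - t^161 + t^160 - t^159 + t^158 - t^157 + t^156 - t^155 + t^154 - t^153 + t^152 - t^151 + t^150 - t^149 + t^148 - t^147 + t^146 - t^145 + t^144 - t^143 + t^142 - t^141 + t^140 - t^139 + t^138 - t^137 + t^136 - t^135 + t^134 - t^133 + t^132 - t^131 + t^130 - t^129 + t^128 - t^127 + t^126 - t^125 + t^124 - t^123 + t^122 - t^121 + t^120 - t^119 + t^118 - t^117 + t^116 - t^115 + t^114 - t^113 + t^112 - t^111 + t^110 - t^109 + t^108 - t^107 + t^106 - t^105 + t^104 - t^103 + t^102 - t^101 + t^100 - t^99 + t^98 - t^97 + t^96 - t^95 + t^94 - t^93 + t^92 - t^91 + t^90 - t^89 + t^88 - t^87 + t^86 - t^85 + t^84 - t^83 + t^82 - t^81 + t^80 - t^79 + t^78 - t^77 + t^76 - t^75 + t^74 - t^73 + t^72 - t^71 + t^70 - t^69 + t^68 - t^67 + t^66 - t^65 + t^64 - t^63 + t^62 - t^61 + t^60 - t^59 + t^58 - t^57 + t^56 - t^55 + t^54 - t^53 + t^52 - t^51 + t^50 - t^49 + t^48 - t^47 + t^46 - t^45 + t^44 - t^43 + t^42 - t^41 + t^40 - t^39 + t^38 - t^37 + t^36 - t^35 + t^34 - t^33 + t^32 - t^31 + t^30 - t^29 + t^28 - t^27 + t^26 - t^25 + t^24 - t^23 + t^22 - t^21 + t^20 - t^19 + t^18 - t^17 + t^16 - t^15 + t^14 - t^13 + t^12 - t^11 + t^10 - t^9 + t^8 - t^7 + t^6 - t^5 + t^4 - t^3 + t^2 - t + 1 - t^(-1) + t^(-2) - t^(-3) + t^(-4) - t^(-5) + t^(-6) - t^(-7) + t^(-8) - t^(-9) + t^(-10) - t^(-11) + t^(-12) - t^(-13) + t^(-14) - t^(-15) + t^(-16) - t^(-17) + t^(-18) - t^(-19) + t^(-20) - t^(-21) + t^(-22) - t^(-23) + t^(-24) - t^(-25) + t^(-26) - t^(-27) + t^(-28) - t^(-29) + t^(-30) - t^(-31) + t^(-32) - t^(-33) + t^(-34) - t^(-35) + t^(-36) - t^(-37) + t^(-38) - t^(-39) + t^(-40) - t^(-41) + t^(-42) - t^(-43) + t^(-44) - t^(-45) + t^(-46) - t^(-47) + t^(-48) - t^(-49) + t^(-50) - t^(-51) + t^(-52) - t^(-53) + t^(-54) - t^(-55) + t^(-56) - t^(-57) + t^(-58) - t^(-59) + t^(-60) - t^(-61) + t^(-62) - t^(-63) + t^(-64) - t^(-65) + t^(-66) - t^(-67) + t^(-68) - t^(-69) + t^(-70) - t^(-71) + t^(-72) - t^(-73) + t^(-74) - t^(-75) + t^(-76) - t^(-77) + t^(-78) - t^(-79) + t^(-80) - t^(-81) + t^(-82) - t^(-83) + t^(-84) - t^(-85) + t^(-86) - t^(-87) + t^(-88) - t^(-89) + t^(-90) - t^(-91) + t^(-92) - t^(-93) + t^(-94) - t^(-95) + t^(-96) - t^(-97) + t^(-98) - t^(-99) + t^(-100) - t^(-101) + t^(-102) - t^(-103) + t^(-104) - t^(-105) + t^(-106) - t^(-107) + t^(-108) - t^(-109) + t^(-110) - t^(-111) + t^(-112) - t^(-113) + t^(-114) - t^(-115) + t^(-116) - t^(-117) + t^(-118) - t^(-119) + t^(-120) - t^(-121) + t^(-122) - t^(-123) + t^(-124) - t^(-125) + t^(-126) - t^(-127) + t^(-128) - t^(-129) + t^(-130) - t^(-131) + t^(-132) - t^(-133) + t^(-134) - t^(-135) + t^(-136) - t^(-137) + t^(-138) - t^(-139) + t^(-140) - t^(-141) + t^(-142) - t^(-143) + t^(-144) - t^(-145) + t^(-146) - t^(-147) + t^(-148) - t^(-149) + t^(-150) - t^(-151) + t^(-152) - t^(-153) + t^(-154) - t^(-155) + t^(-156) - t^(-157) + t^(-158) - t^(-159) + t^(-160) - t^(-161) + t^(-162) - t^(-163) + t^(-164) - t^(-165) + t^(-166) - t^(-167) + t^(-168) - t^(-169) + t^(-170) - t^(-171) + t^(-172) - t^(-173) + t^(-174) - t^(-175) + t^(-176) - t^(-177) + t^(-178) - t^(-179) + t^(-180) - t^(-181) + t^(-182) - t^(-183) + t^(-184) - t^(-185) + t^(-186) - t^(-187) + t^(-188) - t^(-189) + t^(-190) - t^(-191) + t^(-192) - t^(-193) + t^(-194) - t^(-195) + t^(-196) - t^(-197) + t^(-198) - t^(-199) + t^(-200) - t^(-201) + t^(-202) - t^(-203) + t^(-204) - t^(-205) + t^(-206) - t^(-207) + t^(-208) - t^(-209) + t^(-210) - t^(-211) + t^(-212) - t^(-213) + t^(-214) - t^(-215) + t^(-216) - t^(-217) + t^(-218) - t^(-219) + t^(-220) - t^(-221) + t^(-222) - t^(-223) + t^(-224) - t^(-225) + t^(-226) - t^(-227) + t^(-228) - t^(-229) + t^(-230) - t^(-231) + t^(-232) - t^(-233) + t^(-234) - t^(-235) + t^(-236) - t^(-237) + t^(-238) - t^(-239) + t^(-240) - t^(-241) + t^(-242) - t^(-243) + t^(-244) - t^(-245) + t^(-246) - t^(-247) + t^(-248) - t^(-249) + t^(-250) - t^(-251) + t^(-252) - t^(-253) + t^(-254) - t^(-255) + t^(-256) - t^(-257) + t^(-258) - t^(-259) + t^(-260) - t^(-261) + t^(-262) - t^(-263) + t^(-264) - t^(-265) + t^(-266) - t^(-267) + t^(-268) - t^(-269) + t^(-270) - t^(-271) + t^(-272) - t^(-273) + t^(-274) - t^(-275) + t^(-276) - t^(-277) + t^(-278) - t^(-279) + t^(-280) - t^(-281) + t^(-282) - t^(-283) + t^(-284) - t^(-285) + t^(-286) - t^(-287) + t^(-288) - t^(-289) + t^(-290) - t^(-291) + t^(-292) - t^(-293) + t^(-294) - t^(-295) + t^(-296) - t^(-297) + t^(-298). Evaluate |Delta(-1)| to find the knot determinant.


Step 1: The polynomial has 597 terms with alternating signs, exponents from 298 down to -298.
Step 2: Substitute t = -1. The i-th term has coefficient (-1)^i and exponent (m-i),
  so its value is (-1)^i * (-1)^(m-i) = (-1)^m = 1 for every i.
Step 3: All 597 terms equal 1, so Delta(-1) = 597 * (1) = 597
Step 4: |Delta(-1)| = 597

597


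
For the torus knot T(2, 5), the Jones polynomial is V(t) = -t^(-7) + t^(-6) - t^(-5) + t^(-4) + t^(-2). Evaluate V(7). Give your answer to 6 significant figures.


Substituting t = 7 into V(t) = -t^(-7) + t^(-6) - t^(-5) + t^(-4) + t^(-2):
  (-)t^(-7) = -1.21427e-06
  (+)t^(-6) = 8.49986e-06
  (-)t^(-5) = -5.9499e-05
  (+)t^(-4) = 0.000416493
  (+)t^(-2) = 0.0204082
Sum = (-1.21427e-06) + (8.49986e-06) + (-5.9499e-05) + (0.000416493) + (0.0204082)
= 0.02077244297
Rounded to 6 significant figures: 0.0207724

0.0207724


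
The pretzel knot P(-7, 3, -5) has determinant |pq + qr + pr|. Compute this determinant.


Step 1: Compute pq + qr + pr.
pq = (-7)*3 = -21
qr = 3*(-5) = -15
pr = (-7)*(-5) = 35
pq + qr + pr = -21 + (-15) + 35 = -1
Step 2: Take absolute value.
det(P(-7,3,-5)) = |-1| = 1

1


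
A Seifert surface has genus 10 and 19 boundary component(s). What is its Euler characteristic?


chi = 2 - 2g - b
= 2 - 2*10 - 19
= 2 - 20 - 19 = -37

-37


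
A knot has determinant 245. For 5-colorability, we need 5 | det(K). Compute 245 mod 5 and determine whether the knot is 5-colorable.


Step 1: A knot is p-colorable if and only if p divides its determinant.
Step 2: Compute 245 mod 5.
245 = 49 * 5 + 0
Step 3: 245 mod 5 = 0
Step 4: The knot is 5-colorable: yes

0


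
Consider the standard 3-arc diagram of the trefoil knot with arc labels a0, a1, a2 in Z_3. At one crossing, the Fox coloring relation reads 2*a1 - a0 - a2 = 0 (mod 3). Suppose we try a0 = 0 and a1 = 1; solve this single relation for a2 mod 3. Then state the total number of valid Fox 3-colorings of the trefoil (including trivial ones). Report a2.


Step 1: Apply the given crossing relation 2*a1 - a0 - a2 = 0 (mod 3).
  a2 = 2*a1 - a0 mod 3
  a2 = 2*1 - 0 mod 3
  a2 = 2 - 0 mod 3
  a2 = 2 mod 3 = 2
Step 2: The trefoil has determinant 3.
  Number of Fox p-colorings (p prime) is p^2 if p = 3, else p.
  Since p = 3 divides det = 3, the trefoil is 3-colorable.
  (Indeed for p = 3 any choice of a0, a1 extends to a valid coloring; the trial (a0, a1, a2) = (0, 1, 2) satisfies all three crossing relations.)
  Total colorings = 3^2 = 9
Step 3: a2 = 2, total Fox 3-colorings = 9

2


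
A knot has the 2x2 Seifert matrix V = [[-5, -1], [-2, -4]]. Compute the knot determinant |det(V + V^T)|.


Step 1: Form V + V^T where V = [[-5, -1], [-2, -4]]
  V^T = [[-5, -2], [-1, -4]]
  V + V^T = [[-10, -3], [-3, -8]]
Step 2: det(V + V^T) = (-10)*(-8) - (-3)*(-3)
  = 80 - 9 = 71
Step 3: Knot determinant = |det(V + V^T)| = |71| = 71

71


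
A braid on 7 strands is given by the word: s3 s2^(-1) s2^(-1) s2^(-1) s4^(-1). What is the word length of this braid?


The word length counts the number of generators (including inverses).
Listing each generator: s3, s2^(-1), s2^(-1), s2^(-1), s4^(-1)
There are 5 generators in this braid word.

5


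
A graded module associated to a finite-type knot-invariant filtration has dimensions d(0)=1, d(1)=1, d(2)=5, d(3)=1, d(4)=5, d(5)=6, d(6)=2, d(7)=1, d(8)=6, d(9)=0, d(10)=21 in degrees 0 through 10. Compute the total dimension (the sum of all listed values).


Total dimension = d(0) + d(1) + ... + d(10)
= 1 + 1 + 5 + 1 + 5 + 6 + 2 + 1 + 6 + 0 + 21
= 49

49


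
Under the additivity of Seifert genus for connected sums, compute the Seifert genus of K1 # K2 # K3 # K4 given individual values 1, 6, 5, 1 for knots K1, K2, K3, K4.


The Seifert genus is additive under connected sum.
Seifert genus(K1 # K2 # K3 # K4) = (1) + (6) + (5) + (1)
= 13

13


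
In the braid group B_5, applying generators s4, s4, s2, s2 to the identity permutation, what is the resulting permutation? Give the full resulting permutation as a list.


Starting with identity [1, 2, 3, 4, 5].
Apply generators in sequence:
  After s4: [1, 2, 3, 5, 4]
  After s4: [1, 2, 3, 4, 5]
  After s2: [1, 3, 2, 4, 5]
  After s2: [1, 2, 3, 4, 5]
Final permutation: [1, 2, 3, 4, 5]

[1, 2, 3, 4, 5]


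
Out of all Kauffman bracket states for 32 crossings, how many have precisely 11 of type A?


We choose which 11 of 32 crossings get A-smoothings.
C(32, 11) = 32! / (11! * 21!)
= 129024480

129024480


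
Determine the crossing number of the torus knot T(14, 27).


For a torus knot T(p, q) with gcd(p,q)=1,
the crossing number is min(p*(q-1), q*(p-1)).
p*(q-1) = 14*26 = 364
q*(p-1) = 27*13 = 351
min(364, 351) = 351

351


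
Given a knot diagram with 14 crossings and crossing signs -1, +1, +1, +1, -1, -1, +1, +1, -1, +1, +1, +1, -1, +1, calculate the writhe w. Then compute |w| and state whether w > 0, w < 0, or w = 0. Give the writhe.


Step 1: Count positive crossings (+1).
Positive crossings: 9
Step 2: Count negative crossings (-1).
Negative crossings: 5
Step 3: Writhe = (positive) - (negative)
w = 9 - 5 = 4
Step 4: |w| = 4, and w is positive

4


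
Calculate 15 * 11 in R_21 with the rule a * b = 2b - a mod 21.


15 * 11 = 2*11 - 15 mod 21
= 22 - 15 mod 21
= 7 mod 21 = 7

7


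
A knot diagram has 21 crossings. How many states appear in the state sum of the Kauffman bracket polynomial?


Each crossing contributes 2 choices (A-smoothing or B-smoothing).
Total states = 2^21 = 2097152

2097152


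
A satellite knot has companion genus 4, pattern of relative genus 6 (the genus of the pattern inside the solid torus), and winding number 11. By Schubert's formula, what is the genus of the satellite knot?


Schubert: g(satellite) = g_rel(pattern) + |winding| * g(companion),
where g_rel(pattern) is the genus of the pattern relative to the solid torus.
= 6 + 11 * 4
= 6 + 44 = 50

50


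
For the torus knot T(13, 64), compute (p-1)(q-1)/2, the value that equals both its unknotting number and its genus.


For a torus knot T(p,q), both the unknotting number and genus equal (p-1)(q-1)/2.
= (13-1)(64-1)/2
= 12*63/2
= 756/2 = 378

378


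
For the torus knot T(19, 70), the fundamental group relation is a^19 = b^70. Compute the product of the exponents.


The relation is a^19 = b^70.
Product of exponents = 19 * 70
= 1330

1330
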